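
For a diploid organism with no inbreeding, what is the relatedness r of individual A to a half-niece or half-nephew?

Each parent–offspring link contributes a factor of 1/2, and independent paths through distinct common ancestors add.
Half-aunt/uncle↔niece/nephew: one path of length 3: r = (1/2)^3 = 1/8.

0.125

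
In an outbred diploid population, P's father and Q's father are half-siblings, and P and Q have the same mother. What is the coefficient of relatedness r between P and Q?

0.3125

With two independent routes of shared ancestry, r is the sum of the two contributions.
P and Q are related in two ways: half first cousins through their fathers (r = 1/16) and half-sibs through their shared mother (r = 1/4).
r = 1/16 + 1/4 = 0.3125.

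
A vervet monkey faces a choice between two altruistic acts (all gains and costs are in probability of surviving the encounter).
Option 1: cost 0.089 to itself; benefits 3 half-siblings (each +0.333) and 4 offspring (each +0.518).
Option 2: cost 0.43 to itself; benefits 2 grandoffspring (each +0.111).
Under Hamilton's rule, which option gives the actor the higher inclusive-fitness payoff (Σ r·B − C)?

Option 1: r to a half-sibling = 0.25.
Option 1: r to an offspring = 0.5.
Option 1: Σ r·B − C = (3·0.25·0.333 + 4·0.5·0.518) − 0.089 = 1.19675.
Option 2: r to a grandoffspring = 0.25.
Option 2: Σ r·B − C = (2·0.25·0.111) − 0.43 = -0.3745.
Option 1 has the higher net inclusive-fitness payoff.

Option 1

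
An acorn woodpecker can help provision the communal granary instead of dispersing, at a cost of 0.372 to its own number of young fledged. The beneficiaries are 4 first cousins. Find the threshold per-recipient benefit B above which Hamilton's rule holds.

r to a first cousin = 1/8 (first cousins share one grandparent pair — two paths of length 4: r = 2·(1/2)^4 = 1/8).
Hamilton's rule with n recipients of equal r: n·r·B > C, so B > C/(n·r) = 0.372/(4·0.125) = 0.744.

0.744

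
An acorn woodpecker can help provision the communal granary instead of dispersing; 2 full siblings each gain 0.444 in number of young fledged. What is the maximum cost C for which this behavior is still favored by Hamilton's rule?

0.444

r to a full sibling = 0.5 (full sibs share both parents — two paths of length 2: r = 2·(1/2)^2 = 1/2).
Hamilton's rule: n·r·B > C, so the trait is favored while C < n·r·B = 2·0.5·0.444 = 0.444.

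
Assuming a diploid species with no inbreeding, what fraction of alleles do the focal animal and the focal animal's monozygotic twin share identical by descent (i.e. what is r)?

Each parent–offspring link contributes a factor of 1/2, and independent paths through distinct common ancestors add.
Monozygotic twins share every allele identical by descent: r = 1.

1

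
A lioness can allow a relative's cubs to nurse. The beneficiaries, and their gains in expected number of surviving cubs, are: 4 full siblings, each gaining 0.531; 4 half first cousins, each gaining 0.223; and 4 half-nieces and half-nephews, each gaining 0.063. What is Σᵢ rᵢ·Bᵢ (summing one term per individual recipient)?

1.14925

r to a full sibling = 1/2 (full sibs share both parents — two paths of length 2: r = 2·(1/2)^2 = 1/2).
r to a half first cousin = 0.0625 (half first cousins share one grandparent — one path of length 4: r = (1/2)^4 = 1/16).
r to a half-niece or half-nephew = 1/8 (half-aunt/uncle↔niece/nephew: one path of length 3: r = (1/2)^3 = 1/8).
Summing one r·B term per recipient: 4·0.5·0.531 + 4·0.0625·0.223 + 4·0.125·0.063 = 1.14925.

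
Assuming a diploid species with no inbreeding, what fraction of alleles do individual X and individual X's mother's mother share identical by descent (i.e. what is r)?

0.25

Each parent–offspring link contributes a factor of 1/2, and independent paths through distinct common ancestors add.
Two parent–offspring links: r = (1/2)^2 = 1/4.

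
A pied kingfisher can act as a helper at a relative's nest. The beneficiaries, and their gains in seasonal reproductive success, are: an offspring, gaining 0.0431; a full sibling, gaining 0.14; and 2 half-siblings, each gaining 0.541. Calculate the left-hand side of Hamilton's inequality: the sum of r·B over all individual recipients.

r to an offspring = 1/2 (one parent–offspring link: r = (1/2)^1 = 1/2).
r to a full sibling = 0.5 (full sibs share both parents — two paths of length 2: r = 2·(1/2)^2 = 1/2).
r to a half-sibling = 0.25 (half-sibs share one parent — one path of length 2: r = (1/2)^2 = 1/4).
Summing one r·B term per recipient: 1·0.5·0.0431 + 1·0.5·0.14 + 2·0.25·0.541 = 0.36205.

0.36205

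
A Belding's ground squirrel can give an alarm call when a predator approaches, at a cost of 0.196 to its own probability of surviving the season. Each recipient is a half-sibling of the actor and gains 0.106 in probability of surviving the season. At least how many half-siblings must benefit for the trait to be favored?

8

r to a half-sibling = 1/4 (half-sibs share one parent — one path of length 2: r = (1/2)^2 = 1/4).
Hamilton's rule: n·r·B > C  ⇒  n > C/(r·B) = 0.196/(0.25·0.106) = 7.396.
The smallest integer exceeding 7.396 is 8.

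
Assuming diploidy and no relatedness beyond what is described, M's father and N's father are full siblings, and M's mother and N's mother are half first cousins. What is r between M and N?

0.140625

Independent pedigree routes through distinct common ancestors add.
M and N are related in two ways: first cousins through their fathers (r = 1/8) and half second cousins through their mothers (r = 1/64).
r = 1/8 + 1/64 = 0.140625.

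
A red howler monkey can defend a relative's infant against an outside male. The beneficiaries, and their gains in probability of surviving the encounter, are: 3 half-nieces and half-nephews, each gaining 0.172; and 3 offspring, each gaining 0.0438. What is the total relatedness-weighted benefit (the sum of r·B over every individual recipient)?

r to a half-niece or half-nephew = 0.125 (half-aunt/uncle↔niece/nephew: one path of length 3: r = (1/2)^3 = 1/8).
r to an offspring = 1/2 (one parent–offspring link: r = (1/2)^1 = 1/2).
Summing one r·B term per recipient: 3·0.125·0.172 + 3·0.5·0.0438 = 0.1302.

0.1302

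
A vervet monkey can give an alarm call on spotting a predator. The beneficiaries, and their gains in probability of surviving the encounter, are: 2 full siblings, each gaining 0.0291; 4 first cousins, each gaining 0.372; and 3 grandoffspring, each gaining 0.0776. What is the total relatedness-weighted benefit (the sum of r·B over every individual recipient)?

0.2733

r to a full sibling = 0.5 (full sibs share both parents — two paths of length 2: r = 2·(1/2)^2 = 1/2).
r to a first cousin = 0.125 (first cousins share one grandparent pair — two paths of length 4: r = 2·(1/2)^4 = 1/8).
r to a grandoffspring = 1/4 (two parent–offspring links: r = (1/2)^2 = 1/4).
Summing one r·B term per recipient: 2·0.5·0.0291 + 4·0.125·0.372 + 3·0.25·0.0776 = 0.2733.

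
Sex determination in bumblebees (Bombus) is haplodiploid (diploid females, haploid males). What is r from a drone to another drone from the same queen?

Haploid brothers each carry a random half of the queen's diploid genome, so on average they share half: r = 1/2.

0.5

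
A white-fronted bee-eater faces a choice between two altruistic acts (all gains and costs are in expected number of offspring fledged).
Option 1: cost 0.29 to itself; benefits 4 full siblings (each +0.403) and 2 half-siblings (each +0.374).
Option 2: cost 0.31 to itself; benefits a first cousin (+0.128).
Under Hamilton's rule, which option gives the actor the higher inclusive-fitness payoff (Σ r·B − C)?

Option 1

Option 1: r to a full sibling = 0.5.
Option 1: r to a half-sibling = 0.25.
Option 1: Σ r·B − C = (4·0.5·0.403 + 2·0.25·0.374) − 0.29 = 0.703.
Option 2: r to a first cousin = 0.125.
Option 2: Σ r·B − C = (1·0.125·0.128) − 0.31 = -0.294.
Option 1 has the higher net inclusive-fitness payoff.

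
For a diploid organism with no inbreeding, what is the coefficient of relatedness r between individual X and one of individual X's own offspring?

0.5

Each parent–offspring link contributes a factor of 1/2, and independent paths through distinct common ancestors add.
One parent–offspring link: r = (1/2)^1 = 1/2.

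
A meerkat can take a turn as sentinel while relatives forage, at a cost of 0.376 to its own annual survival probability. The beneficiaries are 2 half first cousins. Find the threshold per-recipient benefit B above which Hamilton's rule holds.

3.008

r to a half first cousin = 1/16 (half first cousins share one grandparent — one path of length 4: r = (1/2)^4 = 1/16).
Hamilton's rule with n recipients of equal r: n·r·B > C, so B > C/(n·r) = 0.376/(2·0.0625) = 3.008.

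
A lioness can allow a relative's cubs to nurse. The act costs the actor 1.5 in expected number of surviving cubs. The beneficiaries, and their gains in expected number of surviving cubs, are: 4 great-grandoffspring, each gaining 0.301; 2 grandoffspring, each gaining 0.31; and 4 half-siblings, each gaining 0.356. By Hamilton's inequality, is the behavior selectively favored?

No

Hamilton's rule: the trait is favored when the sum of r·B over every recipient exceeds the actor's cost C.
r to a great-grandoffspring = 0.125 (three parent–offspring links: r = (1/2)^3 = 1/8).
r to a grandoffspring = 1/4 (two parent–offspring links: r = (1/2)^2 = 1/4).
r to a half-sibling = 0.25 (half-sibs share one parent — one path of length 2: r = (1/2)^2 = 1/4).
Summing one r·B term per recipient: 4·0.125·0.301 + 2·0.25·0.31 + 4·0.25·0.356 = 0.6615.
0.6615 < 1.5: the indirect benefit is less than the cost.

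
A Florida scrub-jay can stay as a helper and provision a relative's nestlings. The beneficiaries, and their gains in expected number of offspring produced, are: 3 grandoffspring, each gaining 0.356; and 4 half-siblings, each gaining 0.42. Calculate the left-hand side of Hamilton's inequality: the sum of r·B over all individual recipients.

r to a grandoffspring = 0.25 (two parent–offspring links: r = (1/2)^2 = 1/4).
r to a half-sibling = 0.25 (half-sibs share one parent — one path of length 2: r = (1/2)^2 = 1/4).
Summing one r·B term per recipient: 3·0.25·0.356 + 4·0.25·0.42 = 0.687.

0.687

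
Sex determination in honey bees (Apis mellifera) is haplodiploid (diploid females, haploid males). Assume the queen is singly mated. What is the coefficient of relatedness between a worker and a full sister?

0.75

Haplodiploid full sisters inherit their father's entire haploid genome identically (contributing 1/2) and on average half of their mother's contribution (1/2 · 1/2 = 1/4); r = 1/2 + 1/4 = 3/4.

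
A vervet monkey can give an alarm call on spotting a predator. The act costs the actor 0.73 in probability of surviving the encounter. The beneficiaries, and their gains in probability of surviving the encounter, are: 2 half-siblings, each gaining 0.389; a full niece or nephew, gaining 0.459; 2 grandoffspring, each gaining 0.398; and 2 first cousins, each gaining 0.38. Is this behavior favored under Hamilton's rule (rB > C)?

No

Hamilton's rule: the trait is favored when the sum of r·B over every recipient exceeds the actor's cost C.
r to a half-sibling = 1/4 (half-sibs share one parent — one path of length 2: r = (1/2)^2 = 1/4).
r to a full niece or nephew = 0.25 (full aunt/uncle↔niece/nephew: two paths of length 3 through the shared grandparent pair: r = 2·(1/2)^3 = 1/4).
r to a grandoffspring = 1/4 (two parent–offspring links: r = (1/2)^2 = 1/4).
r to a first cousin = 0.125 (first cousins share one grandparent pair — two paths of length 4: r = 2·(1/2)^4 = 1/8).
Summing one r·B term per recipient: 2·0.25·0.389 + 1·0.25·0.459 + 2·0.25·0.398 + 2·0.125·0.38 = 0.60325.
0.60325 < 0.73: the indirect benefit is less than the cost.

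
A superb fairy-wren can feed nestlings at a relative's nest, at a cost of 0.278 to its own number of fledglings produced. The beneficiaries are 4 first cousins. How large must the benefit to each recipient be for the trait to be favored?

r to a first cousin = 0.125 (first cousins share one grandparent pair — two paths of length 4: r = 2·(1/2)^4 = 1/8).
Hamilton's rule with n recipients of equal r: n·r·B > C, so B > C/(n·r) = 0.278/(4·0.125) = 0.556.

0.556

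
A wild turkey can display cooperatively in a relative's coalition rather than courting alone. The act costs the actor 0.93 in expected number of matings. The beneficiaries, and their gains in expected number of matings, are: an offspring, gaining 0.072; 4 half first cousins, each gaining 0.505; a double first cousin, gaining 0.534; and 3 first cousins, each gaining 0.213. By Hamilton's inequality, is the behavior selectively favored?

No

Hamilton's rule: the trait is favored when the sum of r·B over every recipient exceeds the actor's cost C.
r to an offspring = 1/2 (one parent–offspring link: r = (1/2)^1 = 1/2).
r to a half first cousin = 0.0625 (half first cousins share one grandparent — one path of length 4: r = (1/2)^4 = 1/16).
r to a double first cousin = 0.25 (double first cousins share both grandparent pairs — four paths of length 4: r = 4·(1/2)^4 = 1/4).
r to a first cousin = 1/8 (first cousins share one grandparent pair — two paths of length 4: r = 2·(1/2)^4 = 1/8).
Summing one r·B term per recipient: 1·0.5·0.072 + 4·0.0625·0.505 + 1·0.25·0.534 + 3·0.125·0.213 = 0.375625.
0.375625 < 0.93: the indirect benefit is less than the cost.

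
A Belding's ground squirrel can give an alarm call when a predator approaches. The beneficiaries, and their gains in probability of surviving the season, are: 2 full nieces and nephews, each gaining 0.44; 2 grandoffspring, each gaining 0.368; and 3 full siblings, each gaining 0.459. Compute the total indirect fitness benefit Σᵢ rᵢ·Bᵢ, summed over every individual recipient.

1.0925

r to a full niece or nephew = 1/4 (full aunt/uncle↔niece/nephew: two paths of length 3 through the shared grandparent pair: r = 2·(1/2)^3 = 1/4).
r to a grandoffspring = 1/4 (two parent–offspring links: r = (1/2)^2 = 1/4).
r to a full sibling = 1/2 (full sibs share both parents — two paths of length 2: r = 2·(1/2)^2 = 1/2).
Summing one r·B term per recipient: 2·0.25·0.44 + 2·0.25·0.368 + 3·0.5·0.459 = 1.0925.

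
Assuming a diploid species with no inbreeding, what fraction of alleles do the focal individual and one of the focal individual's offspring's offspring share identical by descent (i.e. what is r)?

0.25

Each parent–offspring link contributes a factor of 1/2, and independent paths through distinct common ancestors add.
Two parent–offspring links: r = (1/2)^2 = 1/4.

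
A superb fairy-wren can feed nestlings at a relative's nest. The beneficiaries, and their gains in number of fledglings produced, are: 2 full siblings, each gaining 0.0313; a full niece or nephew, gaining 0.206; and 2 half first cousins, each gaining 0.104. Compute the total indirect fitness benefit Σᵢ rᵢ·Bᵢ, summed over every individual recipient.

r to a full sibling = 1/2 (full sibs share both parents — two paths of length 2: r = 2·(1/2)^2 = 1/2).
r to a full niece or nephew = 0.25 (full aunt/uncle↔niece/nephew: two paths of length 3 through the shared grandparent pair: r = 2·(1/2)^3 = 1/4).
r to a half first cousin = 0.0625 (half first cousins share one grandparent — one path of length 4: r = (1/2)^4 = 1/16).
Summing one r·B term per recipient: 2·0.5·0.0313 + 1·0.25·0.206 + 2·0.0625·0.104 = 0.0958.

0.0958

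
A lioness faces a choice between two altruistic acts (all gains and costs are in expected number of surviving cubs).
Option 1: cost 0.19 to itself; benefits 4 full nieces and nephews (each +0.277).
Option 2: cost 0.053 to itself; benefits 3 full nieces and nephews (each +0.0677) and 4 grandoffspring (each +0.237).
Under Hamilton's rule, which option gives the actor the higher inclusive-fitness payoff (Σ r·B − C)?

Option 2

Option 1: r to a full niece or nephew = 0.25.
Option 1: Σ r·B − C = (4·0.25·0.277) − 0.19 = 0.087.
Option 2: r to a full niece or nephew = 0.25.
Option 2: r to a grandoffspring = 0.25.
Option 2: Σ r·B − C = (3·0.25·0.0677 + 4·0.25·0.237) − 0.053 = 0.234775.
Option 2 has the higher net inclusive-fitness payoff.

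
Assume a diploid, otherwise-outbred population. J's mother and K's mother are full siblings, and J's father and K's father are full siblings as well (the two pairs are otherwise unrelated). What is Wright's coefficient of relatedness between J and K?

0.25

Relatedness sums over independent paths through distinct common ancestors.
J and K are related in two ways: first cousins through their mothers (r = 1/8) and first cousins through their fathers (r = 1/8) — i.e. double first cousins.
r = 1/8 + 1/8 = 1/4 = 0.25.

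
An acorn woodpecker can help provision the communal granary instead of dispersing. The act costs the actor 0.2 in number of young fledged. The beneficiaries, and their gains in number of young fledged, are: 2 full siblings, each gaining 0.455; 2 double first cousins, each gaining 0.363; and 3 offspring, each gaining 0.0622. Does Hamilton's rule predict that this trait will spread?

Yes

Hamilton's rule: the trait is favored when the sum of r·B over every recipient exceeds the actor's cost C.
r to a full sibling = 1/2 (full sibs share both parents — two paths of length 2: r = 2·(1/2)^2 = 1/2).
r to a double first cousin = 0.25 (double first cousins share both grandparent pairs — four paths of length 4: r = 4·(1/2)^4 = 1/4).
r to an offspring = 1/2 (one parent–offspring link: r = (1/2)^1 = 1/2).
Summing one r·B term per recipient: 2·0.5·0.455 + 2·0.25·0.363 + 3·0.5·0.0622 = 0.7298.
0.7298 > 0.2: the indirect benefit exceeds the cost.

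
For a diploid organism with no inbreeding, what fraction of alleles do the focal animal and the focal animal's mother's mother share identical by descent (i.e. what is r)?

0.25

Each parent–offspring link contributes a factor of 1/2, and independent paths through distinct common ancestors add.
Two parent–offspring links: r = (1/2)^2 = 1/4.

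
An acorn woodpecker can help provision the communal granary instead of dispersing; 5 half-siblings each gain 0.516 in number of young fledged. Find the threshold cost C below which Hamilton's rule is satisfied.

0.645

r to a half-sibling = 0.25 (half-sibs share one parent — one path of length 2: r = (1/2)^2 = 1/4).
Hamilton's rule: n·r·B > C, so the trait is favored while C < n·r·B = 5·0.25·0.516 = 0.645.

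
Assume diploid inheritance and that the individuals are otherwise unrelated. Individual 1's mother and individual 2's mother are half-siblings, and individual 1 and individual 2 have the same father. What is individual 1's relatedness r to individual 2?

With two independent routes of shared ancestry, r is the sum of the two contributions.
Individual 1 and individual 2 are related in two ways: half first cousins through their mothers (r = 1/16) and half-sibs through their shared father (r = 1/4).
r = 1/16 + 1/4 = 0.3125.

0.3125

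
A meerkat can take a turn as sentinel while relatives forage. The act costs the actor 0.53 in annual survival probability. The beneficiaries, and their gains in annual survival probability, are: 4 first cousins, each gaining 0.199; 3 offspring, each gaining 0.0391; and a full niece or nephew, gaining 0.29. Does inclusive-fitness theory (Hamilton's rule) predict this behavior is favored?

Hamilton's rule: the trait is favored when the sum of r·B over every recipient exceeds the actor's cost C.
r to a first cousin = 1/8 (first cousins share one grandparent pair — two paths of length 4: r = 2·(1/2)^4 = 1/8).
r to an offspring = 0.5 (one parent–offspring link: r = (1/2)^1 = 1/2).
r to a full niece or nephew = 1/4 (full aunt/uncle↔niece/nephew: two paths of length 3 through the shared grandparent pair: r = 2·(1/2)^3 = 1/4).
Summing one r·B term per recipient: 4·0.125·0.199 + 3·0.5·0.0391 + 1·0.25·0.29 = 0.23065.
0.23065 < 0.53: the indirect benefit is less than the cost.

No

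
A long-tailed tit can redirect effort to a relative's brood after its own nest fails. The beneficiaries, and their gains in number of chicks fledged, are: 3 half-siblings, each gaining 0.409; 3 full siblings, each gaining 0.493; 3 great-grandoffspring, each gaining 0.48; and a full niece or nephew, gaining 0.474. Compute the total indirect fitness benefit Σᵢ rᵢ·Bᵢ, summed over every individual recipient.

r to a half-sibling = 0.25 (half-sibs share one parent — one path of length 2: r = (1/2)^2 = 1/4).
r to a full sibling = 0.5 (full sibs share both parents — two paths of length 2: r = 2·(1/2)^2 = 1/2).
r to a great-grandoffspring = 1/8 (three parent–offspring links: r = (1/2)^3 = 1/8).
r to a full niece or nephew = 0.25 (full aunt/uncle↔niece/nephew: two paths of length 3 through the shared grandparent pair: r = 2·(1/2)^3 = 1/4).
Summing one r·B term per recipient: 3·0.25·0.409 + 3·0.5·0.493 + 3·0.125·0.48 + 1·0.25·0.474 = 1.34475.

1.34475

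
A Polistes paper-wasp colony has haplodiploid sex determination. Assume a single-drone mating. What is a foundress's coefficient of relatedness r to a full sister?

0.75

Haplodiploid full sisters inherit their father's entire haploid genome identically (contributing 1/2) and on average half of their mother's contribution (1/2 · 1/2 = 1/4); r = 1/2 + 1/4 = 3/4.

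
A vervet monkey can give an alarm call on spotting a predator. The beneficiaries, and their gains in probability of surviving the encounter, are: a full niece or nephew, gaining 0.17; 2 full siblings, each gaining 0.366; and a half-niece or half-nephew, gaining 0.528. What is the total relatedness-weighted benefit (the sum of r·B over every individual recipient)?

0.4745

r to a full niece or nephew = 0.25 (full aunt/uncle↔niece/nephew: two paths of length 3 through the shared grandparent pair: r = 2·(1/2)^3 = 1/4).
r to a full sibling = 0.5 (full sibs share both parents — two paths of length 2: r = 2·(1/2)^2 = 1/2).
r to a half-niece or half-nephew = 1/8 (half-aunt/uncle↔niece/nephew: one path of length 3: r = (1/2)^3 = 1/8).
Summing one r·B term per recipient: 1·0.25·0.17 + 2·0.5·0.366 + 1·0.125·0.528 = 0.4745.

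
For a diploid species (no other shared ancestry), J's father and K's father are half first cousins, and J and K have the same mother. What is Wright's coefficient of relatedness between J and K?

With two independent routes of shared ancestry, r is the sum of the two contributions.
J and K are related in two ways: half second cousins through their fathers (r = 1/64) and half-sibs through their shared mother (r = 1/4).
r = 1/64 + 1/4 = 0.265625.

0.265625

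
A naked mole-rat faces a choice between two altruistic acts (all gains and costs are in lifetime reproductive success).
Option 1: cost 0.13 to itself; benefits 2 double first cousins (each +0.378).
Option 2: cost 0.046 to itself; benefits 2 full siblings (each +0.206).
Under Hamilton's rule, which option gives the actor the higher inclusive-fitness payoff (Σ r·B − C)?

Option 2

Option 1: r to a double first cousin = 0.25.
Option 1: Σ r·B − C = (2·0.25·0.378) − 0.13 = 0.059.
Option 2: r to a full sibling = 0.5.
Option 2: Σ r·B − C = (2·0.5·0.206) − 0.046 = 0.16.
Option 2 has the higher net inclusive-fitness payoff.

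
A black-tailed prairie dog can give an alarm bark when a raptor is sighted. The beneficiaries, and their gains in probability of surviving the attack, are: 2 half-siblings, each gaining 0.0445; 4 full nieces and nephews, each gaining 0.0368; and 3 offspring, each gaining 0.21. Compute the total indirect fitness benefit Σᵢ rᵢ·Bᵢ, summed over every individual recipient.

r to a half-sibling = 1/4 (half-sibs share one parent — one path of length 2: r = (1/2)^2 = 1/4).
r to a full niece or nephew = 1/4 (full aunt/uncle↔niece/nephew: two paths of length 3 through the shared grandparent pair: r = 2·(1/2)^3 = 1/4).
r to an offspring = 0.5 (one parent–offspring link: r = (1/2)^1 = 1/2).
Summing one r·B term per recipient: 2·0.25·0.0445 + 4·0.25·0.0368 + 3·0.5·0.21 = 0.37405.

0.37405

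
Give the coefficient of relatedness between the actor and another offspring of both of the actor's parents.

0.5

Each parent–offspring link contributes a factor of 1/2, and independent paths through distinct common ancestors add.
Full sibs share both parents — two paths of length 2: r = 2·(1/2)^2 = 1/2.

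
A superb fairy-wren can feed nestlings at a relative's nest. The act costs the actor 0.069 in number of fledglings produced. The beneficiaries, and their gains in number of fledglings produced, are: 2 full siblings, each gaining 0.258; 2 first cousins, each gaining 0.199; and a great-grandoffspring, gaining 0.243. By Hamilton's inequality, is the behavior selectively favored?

Yes

Hamilton's rule: the trait is favored when the sum of r·B over every recipient exceeds the actor's cost C.
r to a full sibling = 1/2 (full sibs share both parents — two paths of length 2: r = 2·(1/2)^2 = 1/2).
r to a first cousin = 1/8 (first cousins share one grandparent pair — two paths of length 4: r = 2·(1/2)^4 = 1/8).
r to a great-grandoffspring = 1/8 (three parent–offspring links: r = (1/2)^3 = 1/8).
Summing one r·B term per recipient: 2·0.5·0.258 + 2·0.125·0.199 + 1·0.125·0.243 = 0.338125.
0.338125 > 0.069: the indirect benefit exceeds the cost.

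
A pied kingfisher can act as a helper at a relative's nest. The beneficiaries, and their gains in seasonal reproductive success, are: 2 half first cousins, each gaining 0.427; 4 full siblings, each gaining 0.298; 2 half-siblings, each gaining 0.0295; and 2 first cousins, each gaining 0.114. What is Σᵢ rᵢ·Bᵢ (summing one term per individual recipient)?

r to a half first cousin = 0.0625 (half first cousins share one grandparent — one path of length 4: r = (1/2)^4 = 1/16).
r to a full sibling = 1/2 (full sibs share both parents — two paths of length 2: r = 2·(1/2)^2 = 1/2).
r to a half-sibling = 1/4 (half-sibs share one parent — one path of length 2: r = (1/2)^2 = 1/4).
r to a first cousin = 0.125 (first cousins share one grandparent pair — two paths of length 4: r = 2·(1/2)^4 = 1/8).
Summing one r·B term per recipient: 2·0.0625·0.427 + 4·0.5·0.298 + 2·0.25·0.0295 + 2·0.125·0.114 = 0.692625.

0.692625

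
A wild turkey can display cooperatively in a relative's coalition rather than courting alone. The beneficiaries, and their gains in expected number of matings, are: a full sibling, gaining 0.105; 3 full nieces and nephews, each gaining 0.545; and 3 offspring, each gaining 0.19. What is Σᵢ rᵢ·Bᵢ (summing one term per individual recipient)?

0.74625

r to a full sibling = 1/2 (full sibs share both parents — two paths of length 2: r = 2·(1/2)^2 = 1/2).
r to a full niece or nephew = 0.25 (full aunt/uncle↔niece/nephew: two paths of length 3 through the shared grandparent pair: r = 2·(1/2)^3 = 1/4).
r to an offspring = 1/2 (one parent–offspring link: r = (1/2)^1 = 1/2).
Summing one r·B term per recipient: 1·0.5·0.105 + 3·0.25·0.545 + 3·0.5·0.19 = 0.74625.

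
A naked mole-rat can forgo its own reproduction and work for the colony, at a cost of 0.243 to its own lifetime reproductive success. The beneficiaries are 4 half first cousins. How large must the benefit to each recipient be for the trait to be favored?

r to a half first cousin = 0.0625 (half first cousins share one grandparent — one path of length 4: r = (1/2)^4 = 1/16).
Hamilton's rule with n recipients of equal r: n·r·B > C, so B > C/(n·r) = 0.243/(4·0.0625) = 0.972.

0.972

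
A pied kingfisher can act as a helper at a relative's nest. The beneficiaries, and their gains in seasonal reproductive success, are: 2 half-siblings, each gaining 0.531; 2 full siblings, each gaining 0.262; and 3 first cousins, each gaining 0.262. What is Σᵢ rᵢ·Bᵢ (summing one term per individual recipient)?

0.62575

r to a half-sibling = 1/4 (half-sibs share one parent — one path of length 2: r = (1/2)^2 = 1/4).
r to a full sibling = 1/2 (full sibs share both parents — two paths of length 2: r = 2·(1/2)^2 = 1/2).
r to a first cousin = 0.125 (first cousins share one grandparent pair — two paths of length 4: r = 2·(1/2)^4 = 1/8).
Summing one r·B term per recipient: 2·0.25·0.531 + 2·0.5·0.262 + 3·0.125·0.262 = 0.62575.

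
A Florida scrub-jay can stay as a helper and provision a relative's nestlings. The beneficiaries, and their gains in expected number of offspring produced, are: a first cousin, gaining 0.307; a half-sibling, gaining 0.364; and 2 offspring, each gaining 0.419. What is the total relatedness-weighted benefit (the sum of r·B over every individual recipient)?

0.548375

r to a first cousin = 1/8 (first cousins share one grandparent pair — two paths of length 4: r = 2·(1/2)^4 = 1/8).
r to a half-sibling = 1/4 (half-sibs share one parent — one path of length 2: r = (1/2)^2 = 1/4).
r to an offspring = 0.5 (one parent–offspring link: r = (1/2)^1 = 1/2).
Summing one r·B term per recipient: 1·0.125·0.307 + 1·0.25·0.364 + 2·0.5·0.419 = 0.548375.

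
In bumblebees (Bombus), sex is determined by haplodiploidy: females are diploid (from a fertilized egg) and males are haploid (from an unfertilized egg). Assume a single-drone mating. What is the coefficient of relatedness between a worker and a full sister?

Haplodiploid full sisters inherit their father's entire haploid genome identically (contributing 1/2) and on average half of their mother's contribution (1/2 · 1/2 = 1/4); r = 1/2 + 1/4 = 3/4.

0.75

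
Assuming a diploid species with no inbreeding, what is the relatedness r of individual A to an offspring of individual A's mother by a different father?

0.25

Each parent–offspring link contributes a factor of 1/2, and independent paths through distinct common ancestors add.
Half-sibs share one parent — one path of length 2: r = (1/2)^2 = 1/4.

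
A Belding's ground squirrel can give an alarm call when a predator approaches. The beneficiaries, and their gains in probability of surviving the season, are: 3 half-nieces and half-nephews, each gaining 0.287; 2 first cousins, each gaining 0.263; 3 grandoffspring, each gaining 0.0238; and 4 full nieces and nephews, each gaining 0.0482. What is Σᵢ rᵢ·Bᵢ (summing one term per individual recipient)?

r to a half-niece or half-nephew = 0.125 (half-aunt/uncle↔niece/nephew: one path of length 3: r = (1/2)^3 = 1/8).
r to a first cousin = 0.125 (first cousins share one grandparent pair — two paths of length 4: r = 2·(1/2)^4 = 1/8).
r to a grandoffspring = 0.25 (two parent–offspring links: r = (1/2)^2 = 1/4).
r to a full niece or nephew = 0.25 (full aunt/uncle↔niece/nephew: two paths of length 3 through the shared grandparent pair: r = 2·(1/2)^3 = 1/4).
Summing one r·B term per recipient: 3·0.125·0.287 + 2·0.125·0.263 + 3·0.25·0.0238 + 4·0.25·0.0482 = 0.239425.

0.239425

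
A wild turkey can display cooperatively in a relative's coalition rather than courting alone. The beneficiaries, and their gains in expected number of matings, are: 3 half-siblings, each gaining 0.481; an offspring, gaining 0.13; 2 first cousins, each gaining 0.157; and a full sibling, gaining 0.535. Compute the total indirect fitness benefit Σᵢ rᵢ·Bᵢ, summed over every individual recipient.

0.7325

r to a half-sibling = 1/4 (half-sibs share one parent — one path of length 2: r = (1/2)^2 = 1/4).
r to an offspring = 0.5 (one parent–offspring link: r = (1/2)^1 = 1/2).
r to a first cousin = 1/8 (first cousins share one grandparent pair — two paths of length 4: r = 2·(1/2)^4 = 1/8).
r to a full sibling = 0.5 (full sibs share both parents — two paths of length 2: r = 2·(1/2)^2 = 1/2).
Summing one r·B term per recipient: 3·0.25·0.481 + 1·0.5·0.13 + 2·0.125·0.157 + 1·0.5·0.535 = 0.7325.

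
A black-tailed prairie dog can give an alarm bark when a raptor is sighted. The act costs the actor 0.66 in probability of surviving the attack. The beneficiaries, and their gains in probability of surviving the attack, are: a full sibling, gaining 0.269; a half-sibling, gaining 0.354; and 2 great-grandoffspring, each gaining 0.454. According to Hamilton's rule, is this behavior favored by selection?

Hamilton's rule: the trait is favored when the sum of r·B over every recipient exceeds the actor's cost C.
r to a full sibling = 0.5 (full sibs share both parents — two paths of length 2: r = 2·(1/2)^2 = 1/2).
r to a half-sibling = 1/4 (half-sibs share one parent — one path of length 2: r = (1/2)^2 = 1/4).
r to a great-grandoffspring = 1/8 (three parent–offspring links: r = (1/2)^3 = 1/8).
Summing one r·B term per recipient: 1·0.5·0.269 + 1·0.25·0.354 + 2·0.125·0.454 = 0.3365.
0.3365 < 0.66: the indirect benefit is less than the cost.

No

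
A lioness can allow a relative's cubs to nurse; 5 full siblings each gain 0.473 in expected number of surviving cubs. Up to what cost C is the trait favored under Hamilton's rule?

r to a full sibling = 0.5 (full sibs share both parents — two paths of length 2: r = 2·(1/2)^2 = 1/2).
Hamilton's rule: n·r·B > C, so the trait is favored while C < n·r·B = 5·0.5·0.473 = 1.1825.

1.1825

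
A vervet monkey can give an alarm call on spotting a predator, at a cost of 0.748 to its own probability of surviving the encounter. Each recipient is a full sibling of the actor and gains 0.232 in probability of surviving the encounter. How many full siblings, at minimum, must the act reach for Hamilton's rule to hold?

r to a full sibling = 1/2 (full sibs share both parents — two paths of length 2: r = 2·(1/2)^2 = 1/2).
Hamilton's rule: n·r·B > C  ⇒  n > C/(r·B) = 0.748/(0.5·0.232) = 6.448.
The smallest integer exceeding 6.448 is 7.

7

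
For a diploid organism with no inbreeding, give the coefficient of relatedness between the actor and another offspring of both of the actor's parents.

Each parent–offspring link contributes a factor of 1/2, and independent paths through distinct common ancestors add.
Full sibs share both parents — two paths of length 2: r = 2·(1/2)^2 = 1/2.

0.5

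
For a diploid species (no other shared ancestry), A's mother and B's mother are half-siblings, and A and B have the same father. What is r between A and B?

Wright's path rule: contributions from independent ancestry routes add.
A and B are related in two ways: half first cousins through their mothers (r = 1/16) and half-sibs through their shared father (r = 1/4).
r = 1/16 + 1/4 = 5/16 = 0.3125.

0.3125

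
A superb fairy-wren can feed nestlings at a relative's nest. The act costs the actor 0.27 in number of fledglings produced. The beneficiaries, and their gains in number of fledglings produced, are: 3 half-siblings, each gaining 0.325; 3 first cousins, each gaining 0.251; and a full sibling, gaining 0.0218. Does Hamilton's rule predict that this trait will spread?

Hamilton's rule: the trait is favored when the sum of r·B over every recipient exceeds the actor's cost C.
r to a half-sibling = 0.25 (half-sibs share one parent — one path of length 2: r = (1/2)^2 = 1/4).
r to a first cousin = 0.125 (first cousins share one grandparent pair — two paths of length 4: r = 2·(1/2)^4 = 1/8).
r to a full sibling = 0.5 (full sibs share both parents — two paths of length 2: r = 2·(1/2)^2 = 1/2).
Summing one r·B term per recipient: 3·0.25·0.325 + 3·0.125·0.251 + 1·0.5·0.0218 = 0.348775.
0.348775 > 0.27: the indirect benefit exceeds the cost.

Yes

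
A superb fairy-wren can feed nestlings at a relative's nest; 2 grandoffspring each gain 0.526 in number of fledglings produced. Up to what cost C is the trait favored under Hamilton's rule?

r to a grandoffspring = 0.25 (two parent–offspring links: r = (1/2)^2 = 1/4).
Hamilton's rule: n·r·B > C, so the trait is favored while C < n·r·B = 2·0.25·0.526 = 0.263.

0.263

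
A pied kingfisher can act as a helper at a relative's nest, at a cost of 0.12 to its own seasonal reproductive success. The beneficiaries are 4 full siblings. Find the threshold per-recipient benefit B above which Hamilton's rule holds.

r to a full sibling = 0.5 (full sibs share both parents — two paths of length 2: r = 2·(1/2)^2 = 1/2).
Hamilton's rule with n recipients of equal r: n·r·B > C, so B > C/(n·r) = 0.12/(4·0.5) = 0.06.

0.06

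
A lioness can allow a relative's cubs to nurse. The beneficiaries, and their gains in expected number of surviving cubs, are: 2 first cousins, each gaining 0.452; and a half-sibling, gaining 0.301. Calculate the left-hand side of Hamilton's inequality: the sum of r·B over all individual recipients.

0.18825

r to a first cousin = 0.125 (first cousins share one grandparent pair — two paths of length 4: r = 2·(1/2)^4 = 1/8).
r to a half-sibling = 0.25 (half-sibs share one parent — one path of length 2: r = (1/2)^2 = 1/4).
Summing one r·B term per recipient: 2·0.125·0.452 + 1·0.25·0.301 = 0.18825.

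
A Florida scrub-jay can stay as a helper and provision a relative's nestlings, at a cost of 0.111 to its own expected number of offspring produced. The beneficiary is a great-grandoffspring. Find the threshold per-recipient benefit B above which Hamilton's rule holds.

r to a great-grandoffspring = 1/8 (three parent–offspring links: r = (1/2)^3 = 1/8).
Hamilton's rule with n recipients of equal r: n·r·B > C, so B > C/(n·r) = 0.111/(1·0.125) = 0.888.

0.888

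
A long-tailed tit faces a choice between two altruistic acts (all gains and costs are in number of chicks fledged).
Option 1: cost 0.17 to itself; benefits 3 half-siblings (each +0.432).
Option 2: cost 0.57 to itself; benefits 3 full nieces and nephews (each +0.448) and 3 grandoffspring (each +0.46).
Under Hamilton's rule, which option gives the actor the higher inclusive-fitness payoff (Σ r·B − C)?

Option 1

Option 1: r to a half-sibling = 0.25.
Option 1: Σ r·B − C = (3·0.25·0.432) − 0.17 = 0.154.
Option 2: r to a full niece or nephew = 0.25.
Option 2: r to a grandoffspring = 0.25.
Option 2: Σ r·B − C = (3·0.25·0.448 + 3·0.25·0.46) − 0.57 = 0.111.
Option 1 has the higher net inclusive-fitness payoff.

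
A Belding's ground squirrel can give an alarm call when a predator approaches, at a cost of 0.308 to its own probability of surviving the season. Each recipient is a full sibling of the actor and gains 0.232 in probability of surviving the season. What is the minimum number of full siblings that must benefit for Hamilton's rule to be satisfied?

3

r to a full sibling = 0.5 (full sibs share both parents — two paths of length 2: r = 2·(1/2)^2 = 1/2).
Hamilton's rule: n·r·B > C  ⇒  n > C/(r·B) = 0.308/(0.5·0.232) = 2.655.
The smallest integer exceeding 2.655 is 3.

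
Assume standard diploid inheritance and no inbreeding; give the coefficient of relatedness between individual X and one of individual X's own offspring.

Each parent–offspring link contributes a factor of 1/2, and independent paths through distinct common ancestors add.
One parent–offspring link: r = (1/2)^1 = 1/2.

0.5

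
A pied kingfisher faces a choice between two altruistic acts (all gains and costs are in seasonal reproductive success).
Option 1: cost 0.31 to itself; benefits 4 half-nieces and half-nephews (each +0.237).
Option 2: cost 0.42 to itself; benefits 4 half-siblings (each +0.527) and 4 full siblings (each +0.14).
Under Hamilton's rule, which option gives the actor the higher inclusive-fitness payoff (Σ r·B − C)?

Option 2

Option 1: r to a half-niece or half-nephew = 0.125.
Option 1: Σ r·B − C = (4·0.125·0.237) − 0.31 = -0.1915.
Option 2: r to a half-sibling = 0.25.
Option 2: r to a full sibling = 0.5.
Option 2: Σ r·B − C = (4·0.25·0.527 + 4·0.5·0.14) − 0.42 = 0.387.
Option 2 has the higher net inclusive-fitness payoff.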